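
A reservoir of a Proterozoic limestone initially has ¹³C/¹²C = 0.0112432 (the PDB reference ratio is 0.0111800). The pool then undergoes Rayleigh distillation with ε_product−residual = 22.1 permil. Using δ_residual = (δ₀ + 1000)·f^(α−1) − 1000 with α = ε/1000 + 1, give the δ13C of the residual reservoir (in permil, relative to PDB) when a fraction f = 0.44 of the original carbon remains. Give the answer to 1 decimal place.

-12.4 permil

δ₀ = (0.0112432/0.0111800 − 1)×1000 = (1.005653 − 1)×1000 = 5.653 permil
α − 1 = ε/1000 = 0.0221
f^(α−1) = 0.44^(0.0221) = 0.982020
δ_res = (5.653 + 1000) × 0.982020 − 1000 = 987.571 − 1000 = -12.43 permil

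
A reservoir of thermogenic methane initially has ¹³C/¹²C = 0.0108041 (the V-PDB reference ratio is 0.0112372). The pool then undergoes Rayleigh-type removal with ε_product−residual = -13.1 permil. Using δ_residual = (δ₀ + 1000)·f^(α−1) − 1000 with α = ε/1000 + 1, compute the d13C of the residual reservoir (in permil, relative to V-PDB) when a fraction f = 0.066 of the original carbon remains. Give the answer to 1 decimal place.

δ₀ = (0.0108041/0.0112372 − 1)×1000 = (0.961458 − 1)×1000 = -38.542 permil
α − 1 = ε/1000 = -0.0131
f^(α−1) = 0.066^(-0.0131) = 1.036249
δ_res = (-38.542 + 1000) × 1.036249 − 1000 = 996.310 − 1000 = -3.69 permil

-3.7 permil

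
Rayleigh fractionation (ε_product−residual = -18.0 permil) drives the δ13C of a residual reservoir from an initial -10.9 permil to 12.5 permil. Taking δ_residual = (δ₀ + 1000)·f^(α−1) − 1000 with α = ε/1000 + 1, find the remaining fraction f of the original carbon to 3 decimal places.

0.273

α − 1 = ε/1000 = -0.0180
(δ_res + 1000)/(δ₀ + 1000) = (12.5 + 1000)/(-10.9 + 1000) = 1012.5/989.1 = 1.023658
f = 1.023658^(1/-0.0180) = exp(ln(1.023658)/-0.0180) = exp(0.02338/-0.0180)
f = exp(-1.2990) = 0.2728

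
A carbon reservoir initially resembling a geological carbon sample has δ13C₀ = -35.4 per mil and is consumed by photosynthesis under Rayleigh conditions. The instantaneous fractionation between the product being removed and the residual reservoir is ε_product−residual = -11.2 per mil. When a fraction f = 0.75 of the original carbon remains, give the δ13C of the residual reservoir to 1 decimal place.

-32.3 per mil

Rayleigh residual: δ_res = (δ₀ + 1000)·f^(α−1) − 1000
α = ε/1000 + 1 = 0.98880, so α − 1 = -0.01120
f^(α−1) = 0.75^(-0.01120) = 1.003227
δ_res = (-35.4 + 1000) × 1.003227 − 1000 = 967.713 − 1000 = -32.29 per mil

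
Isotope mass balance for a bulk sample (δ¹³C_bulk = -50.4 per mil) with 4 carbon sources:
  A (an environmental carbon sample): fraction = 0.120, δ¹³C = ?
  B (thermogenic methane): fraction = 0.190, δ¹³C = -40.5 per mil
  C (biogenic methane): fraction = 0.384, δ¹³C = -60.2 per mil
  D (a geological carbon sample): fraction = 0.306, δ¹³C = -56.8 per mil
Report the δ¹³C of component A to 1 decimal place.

Isotope mass balance: δ_bulk = Σ fᵢ·δᵢ.
-50.4 = 0.120×δ_A + 0.190×(-40.5) + 0.384×(-60.2) + 0.306×(-56.8)
0.120·δ_A = -50.4 − (-48.193) = -2.207
δ_A = -2.207 / 0.120 = -18.39 per mil

-18.4 per mil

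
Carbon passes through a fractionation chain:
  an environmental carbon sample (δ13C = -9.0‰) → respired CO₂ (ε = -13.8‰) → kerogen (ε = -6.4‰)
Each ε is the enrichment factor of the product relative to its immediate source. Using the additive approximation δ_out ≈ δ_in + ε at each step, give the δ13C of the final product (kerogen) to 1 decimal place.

-29.2‰

step 1: δ ≈ -9.0 + (-13.8) = -22.8‰
step 2: δ ≈ -22.8 + (-6.4) = -29.2‰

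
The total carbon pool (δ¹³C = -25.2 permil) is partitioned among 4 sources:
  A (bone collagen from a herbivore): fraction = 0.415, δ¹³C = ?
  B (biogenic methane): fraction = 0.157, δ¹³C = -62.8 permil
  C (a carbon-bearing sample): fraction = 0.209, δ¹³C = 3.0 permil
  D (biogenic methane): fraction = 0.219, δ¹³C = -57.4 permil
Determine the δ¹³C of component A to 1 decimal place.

Isotope mass balance: δ_bulk = Σ fᵢ·δᵢ.
-25.2 = 0.415×δ_A + 0.157×(-62.8) + 0.209×(3.0) + 0.219×(-57.4)
0.415·δ_A = -25.2 − (-21.803) = -3.397
δ_A = -3.397 / 0.415 = -8.19 permil

-8.2 permil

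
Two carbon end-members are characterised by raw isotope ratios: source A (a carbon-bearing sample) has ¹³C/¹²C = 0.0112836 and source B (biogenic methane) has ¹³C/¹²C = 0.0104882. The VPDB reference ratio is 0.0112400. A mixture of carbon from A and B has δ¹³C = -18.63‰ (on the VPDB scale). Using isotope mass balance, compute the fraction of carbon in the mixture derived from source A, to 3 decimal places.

δ_A = (0.0112836/0.0112400 − 1)×1000 = (1.003879 − 1)×1000 = 3.879‰
δ_B = (0.0104882/0.0112400 − 1)×1000 = (0.933114 − 1)×1000 = -66.886‰
f_A = (δ_mix − δ_B)/(δ_A − δ_B) = (-18.63 − (-66.886))/(3.879 − (-66.886))
f_A = 48.256 / 70.765 = 0.6819

0.682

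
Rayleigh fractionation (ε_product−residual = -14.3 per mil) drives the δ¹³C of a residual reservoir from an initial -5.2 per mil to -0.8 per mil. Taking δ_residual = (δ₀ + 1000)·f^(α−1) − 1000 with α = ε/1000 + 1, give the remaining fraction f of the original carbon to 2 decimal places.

0.73

α − 1 = ε/1000 = -0.0143
(δ_res + 1000)/(δ₀ + 1000) = (-0.8 + 1000)/(-5.2 + 1000) = 999.2/994.8 = 1.004423
f = 1.004423^(1/-0.0143) = exp(ln(1.004423)/-0.0143) = exp(0.00441/-0.0143)
f = exp(-0.3086) = 0.7345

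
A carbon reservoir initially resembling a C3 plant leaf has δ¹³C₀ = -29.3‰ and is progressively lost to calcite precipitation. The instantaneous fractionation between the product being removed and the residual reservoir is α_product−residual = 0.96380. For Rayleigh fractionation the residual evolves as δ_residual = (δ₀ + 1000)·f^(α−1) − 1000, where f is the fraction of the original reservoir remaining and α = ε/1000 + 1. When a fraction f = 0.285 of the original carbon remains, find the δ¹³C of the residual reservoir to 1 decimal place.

15.8‰

Rayleigh residual: δ_res = (δ₀ + 1000)·f^(α−1) − 1000
α − 1 = -0.03620
f^(α−1) = 0.285^(-0.03620) = 1.046489
δ_res = (-29.3 + 1000) × 1.046489 − 1000 = 1015.827 − 1000 = 15.83‰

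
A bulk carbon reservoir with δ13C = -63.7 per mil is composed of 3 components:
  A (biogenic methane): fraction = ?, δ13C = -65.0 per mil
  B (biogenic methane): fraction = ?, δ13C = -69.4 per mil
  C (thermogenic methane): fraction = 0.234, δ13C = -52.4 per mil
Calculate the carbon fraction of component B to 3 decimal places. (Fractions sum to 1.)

Let f_B and f_A be the unknown fractions; fractions sum to 1 so f_B + f_A = 0.766.
Mass balance: Σ fᵢ·δᵢ = δ_bulk ⇒ f_B·(-69.4) + f_A·(-65.0) = -63.7 − (-12.262) = -51.438
Substitute f_A = 0.766 − f_B:
f_B·(-69.4 − -65.0) = -51.438 − 0.766×(-65.0) = -1.648
f_B = -1.648 / -4.4 = 0.3746

0.375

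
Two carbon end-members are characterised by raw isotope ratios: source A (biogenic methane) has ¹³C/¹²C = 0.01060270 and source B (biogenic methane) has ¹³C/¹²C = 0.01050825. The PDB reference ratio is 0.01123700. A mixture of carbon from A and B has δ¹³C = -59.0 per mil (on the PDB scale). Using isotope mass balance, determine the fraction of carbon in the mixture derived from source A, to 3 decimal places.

0.696

δ_A = (0.01060270/0.01123700 − 1)×1000 = (0.943553 − 1)×1000 = -56.447 per mil
δ_B = (0.01050825/0.01123700 − 1)×1000 = (0.935147 − 1)×1000 = -64.853 per mil
f_A = (δ_mix − δ_B)/(δ_A − δ_B) = (-59.0 − (-64.853))/(-56.447 − (-64.853))
f_A = 5.853 / 8.405 = 0.6963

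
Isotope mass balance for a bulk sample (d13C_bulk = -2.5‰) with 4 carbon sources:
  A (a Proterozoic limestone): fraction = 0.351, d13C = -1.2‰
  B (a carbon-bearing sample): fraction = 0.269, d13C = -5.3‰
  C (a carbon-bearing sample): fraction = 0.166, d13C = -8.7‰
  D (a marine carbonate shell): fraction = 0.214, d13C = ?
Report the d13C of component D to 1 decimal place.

3.7‰

Isotope mass balance: δ_bulk = Σ fᵢ·δᵢ.
-2.5 = 0.351×(-1.2) + 0.269×(-5.3) + 0.166×(-8.7) + 0.214×δ_D
0.214·δ_D = -2.5 − (-3.291) = 0.791
δ_D = 0.791 / 0.214 = 3.70‰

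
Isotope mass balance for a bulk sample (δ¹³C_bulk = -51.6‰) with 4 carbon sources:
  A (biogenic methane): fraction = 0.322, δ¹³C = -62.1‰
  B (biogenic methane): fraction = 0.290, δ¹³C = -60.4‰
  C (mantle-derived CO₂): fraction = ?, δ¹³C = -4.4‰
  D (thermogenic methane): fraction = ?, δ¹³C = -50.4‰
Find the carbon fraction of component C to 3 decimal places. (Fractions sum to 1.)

Let f_C and f_D be the unknown fractions; fractions sum to 1 so f_C + f_D = 0.388.
Mass balance: Σ fᵢ·δᵢ = δ_bulk ⇒ f_C·(-4.4) + f_D·(-50.4) = -51.6 − (-37.512) = -14.088
Substitute f_D = 0.388 − f_C:
f_C·(-4.4 − -50.4) = -14.088 − 0.388×(-50.4) = 5.467
f_C = 5.467 / 46.0 = 0.1189

0.119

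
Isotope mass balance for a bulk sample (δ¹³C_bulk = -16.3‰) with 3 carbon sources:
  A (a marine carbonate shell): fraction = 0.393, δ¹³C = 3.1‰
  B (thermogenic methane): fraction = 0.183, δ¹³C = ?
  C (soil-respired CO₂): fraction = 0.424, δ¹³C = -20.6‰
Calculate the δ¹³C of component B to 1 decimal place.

Isotope mass balance: δ_bulk = Σ fᵢ·δᵢ.
-16.3 = 0.393×(3.1) + 0.183×δ_B + 0.424×(-20.6)
0.183·δ_B = -16.3 − (-7.516) = -8.784
δ_B = -8.784 / 0.183 = -48.00‰

-48.0‰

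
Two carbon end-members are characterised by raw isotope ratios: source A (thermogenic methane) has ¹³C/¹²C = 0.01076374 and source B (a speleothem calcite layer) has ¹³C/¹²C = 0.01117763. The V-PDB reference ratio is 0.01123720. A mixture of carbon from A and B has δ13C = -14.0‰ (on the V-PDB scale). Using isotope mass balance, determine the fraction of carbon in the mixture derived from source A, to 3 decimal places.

0.236

δ_A = (0.01076374/0.01123720 − 1)×1000 = (0.957867 − 1)×1000 = -42.133‰
δ_B = (0.01117763/0.01123720 − 1)×1000 = (0.994699 − 1)×1000 = -5.301‰
f_A = (δ_mix − δ_B)/(δ_A − δ_B) = (-14.0 − (-5.301))/(-42.133 − (-5.301))
f_A = -8.699 / -36.832 = 0.2362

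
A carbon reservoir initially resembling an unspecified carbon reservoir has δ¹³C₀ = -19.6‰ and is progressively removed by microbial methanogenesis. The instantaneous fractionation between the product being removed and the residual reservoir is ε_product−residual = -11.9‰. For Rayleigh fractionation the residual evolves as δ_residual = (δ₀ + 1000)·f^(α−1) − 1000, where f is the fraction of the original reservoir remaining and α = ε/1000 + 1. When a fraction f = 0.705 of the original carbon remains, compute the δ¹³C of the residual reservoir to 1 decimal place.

-15.5‰

Rayleigh residual: δ_res = (δ₀ + 1000)·f^(α−1) − 1000
α = ε/1000 + 1 = 0.98810, so α − 1 = -0.01190
f^(α−1) = 0.705^(-0.01190) = 1.004168
δ_res = (-19.6 + 1000) × 1.004168 − 1000 = 984.487 − 1000 = -15.51‰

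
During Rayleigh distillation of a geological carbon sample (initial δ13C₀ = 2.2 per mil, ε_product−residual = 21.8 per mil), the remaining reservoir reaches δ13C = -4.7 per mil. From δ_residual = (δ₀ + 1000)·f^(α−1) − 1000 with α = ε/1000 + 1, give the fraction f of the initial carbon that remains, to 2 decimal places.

0.73

α − 1 = ε/1000 = 0.0218
(δ_res + 1000)/(δ₀ + 1000) = (-4.7 + 1000)/(2.2 + 1000) = 995.3/1002.2 = 0.993115
f = 0.993115^(1/0.0218) = exp(ln(0.993115)/0.0218) = exp(-0.00691/0.0218)
f = exp(-0.3169) = 0.7284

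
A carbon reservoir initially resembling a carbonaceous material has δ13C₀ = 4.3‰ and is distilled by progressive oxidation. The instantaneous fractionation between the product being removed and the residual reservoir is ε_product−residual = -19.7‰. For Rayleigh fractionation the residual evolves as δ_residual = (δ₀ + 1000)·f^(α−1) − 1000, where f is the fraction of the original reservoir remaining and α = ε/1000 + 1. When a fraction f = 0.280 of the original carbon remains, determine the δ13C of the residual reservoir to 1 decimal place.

Rayleigh residual: δ_res = (δ₀ + 1000)·f^(α−1) − 1000
α = ε/1000 + 1 = 0.98030, so α − 1 = -0.01970
f^(α−1) = 0.280^(-0.01970) = 1.025395
δ_res = (4.3 + 1000) × 1.025395 − 1000 = 1029.804 − 1000 = 29.80‰

29.8‰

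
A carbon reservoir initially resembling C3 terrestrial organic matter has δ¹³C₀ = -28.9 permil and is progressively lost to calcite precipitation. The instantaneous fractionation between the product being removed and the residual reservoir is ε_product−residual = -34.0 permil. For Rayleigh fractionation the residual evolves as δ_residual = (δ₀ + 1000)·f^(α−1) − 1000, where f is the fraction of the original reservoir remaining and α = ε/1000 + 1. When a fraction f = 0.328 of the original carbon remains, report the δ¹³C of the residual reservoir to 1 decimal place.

8.6 permil

Rayleigh residual: δ_res = (δ₀ + 1000)·f^(α−1) − 1000
α = ε/1000 + 1 = 0.96600, so α − 1 = -0.03400
f^(α−1) = 0.328^(-0.03400) = 1.038629
δ_res = (-28.9 + 1000) × 1.038629 − 1000 = 1008.612 − 1000 = 8.61 permil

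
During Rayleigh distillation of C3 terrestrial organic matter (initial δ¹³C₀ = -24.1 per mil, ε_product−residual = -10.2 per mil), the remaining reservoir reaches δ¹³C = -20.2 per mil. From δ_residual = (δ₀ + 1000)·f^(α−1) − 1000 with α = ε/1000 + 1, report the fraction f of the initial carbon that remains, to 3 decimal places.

0.676

α − 1 = ε/1000 = -0.0102
(δ_res + 1000)/(δ₀ + 1000) = (-20.2 + 1000)/(-24.1 + 1000) = 979.8/975.9 = 1.003996
f = 1.003996^(1/-0.0102) = exp(ln(1.003996)/-0.0102) = exp(0.00399/-0.0102)
f = exp(-0.3910) = 0.6764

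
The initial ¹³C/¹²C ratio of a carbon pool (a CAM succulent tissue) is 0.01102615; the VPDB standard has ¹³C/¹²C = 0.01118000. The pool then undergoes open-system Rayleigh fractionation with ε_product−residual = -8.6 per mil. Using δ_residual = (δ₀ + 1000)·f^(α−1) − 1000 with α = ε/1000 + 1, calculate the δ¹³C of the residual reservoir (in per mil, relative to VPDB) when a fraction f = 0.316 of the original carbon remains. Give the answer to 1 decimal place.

δ₀ = (0.01102615/0.01118000 − 1)×1000 = (0.986239 − 1)×1000 = -13.761 per mil
α − 1 = ε/1000 = -0.0086
f^(α−1) = 0.316^(-0.0086) = 1.009957
δ_res = (-13.761 + 1000) × 1.009957 − 1000 = 996.058 − 1000 = -3.94 per mil

-3.9 per mil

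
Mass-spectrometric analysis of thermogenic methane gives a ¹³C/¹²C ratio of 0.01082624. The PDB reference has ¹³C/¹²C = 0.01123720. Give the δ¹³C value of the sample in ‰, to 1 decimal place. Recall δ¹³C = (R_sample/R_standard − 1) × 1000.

δ¹³C = (R_sample / R_standard − 1) × 1000
R_sample / R_standard = 0.01082624 / 0.01123720 = 0.963429
δ¹³C = (0.963429 − 1) × 1000 = -36.57‰

-36.6‰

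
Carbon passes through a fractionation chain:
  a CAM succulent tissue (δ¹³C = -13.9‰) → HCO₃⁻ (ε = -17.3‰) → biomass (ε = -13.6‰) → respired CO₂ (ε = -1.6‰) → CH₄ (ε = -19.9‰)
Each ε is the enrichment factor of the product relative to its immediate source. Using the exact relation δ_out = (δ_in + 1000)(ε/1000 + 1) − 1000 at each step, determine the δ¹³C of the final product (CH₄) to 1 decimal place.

-64.7‰

step 1: δ = (-13.90 + 1000)·(-17.3/1000 + 1) − 1000 = -30.96‰
step 2: δ = (-30.96 + 1000)·(-13.6/1000 + 1) − 1000 = -44.14‰
step 3: δ = (-44.14 + 1000)·(-1.6/1000 + 1) − 1000 = -45.67‰
step 4: δ = (-45.67 + 1000)·(-19.9/1000 + 1) − 1000 = -64.66‰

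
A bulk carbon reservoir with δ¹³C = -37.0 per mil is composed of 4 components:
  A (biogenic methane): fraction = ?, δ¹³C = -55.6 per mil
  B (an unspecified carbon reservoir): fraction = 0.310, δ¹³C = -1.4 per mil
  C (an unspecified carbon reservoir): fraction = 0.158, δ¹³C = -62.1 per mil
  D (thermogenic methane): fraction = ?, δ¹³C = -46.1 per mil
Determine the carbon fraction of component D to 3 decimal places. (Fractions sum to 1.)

0.297

Let f_D and f_A be the unknown fractions; fractions sum to 1 so f_D + f_A = 0.532.
Mass balance: Σ fᵢ·δᵢ = δ_bulk ⇒ f_D·(-46.1) + f_A·(-55.6) = -37.0 − (-10.246) = -26.754
Substitute f_A = 0.532 − f_D:
f_D·(-46.1 − -55.6) = -26.754 − 0.532×(-55.6) = 2.825
f_D = 2.825 / 9.5 = 0.2974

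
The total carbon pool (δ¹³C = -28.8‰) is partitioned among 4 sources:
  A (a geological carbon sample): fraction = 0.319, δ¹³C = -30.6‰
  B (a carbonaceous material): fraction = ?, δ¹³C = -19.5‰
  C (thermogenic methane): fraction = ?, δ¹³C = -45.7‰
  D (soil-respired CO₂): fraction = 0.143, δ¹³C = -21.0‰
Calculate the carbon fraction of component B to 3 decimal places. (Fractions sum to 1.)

Let f_B and f_C be the unknown fractions; fractions sum to 1 so f_B + f_C = 0.538.
Mass balance: Σ fᵢ·δᵢ = δ_bulk ⇒ f_B·(-19.5) + f_C·(-45.7) = -28.8 − (-12.764) = -16.036
Substitute f_C = 0.538 − f_B:
f_B·(-19.5 − -45.7) = -16.036 − 0.538×(-45.7) = 8.551
f_B = 8.551 / 26.2 = 0.3264

0.326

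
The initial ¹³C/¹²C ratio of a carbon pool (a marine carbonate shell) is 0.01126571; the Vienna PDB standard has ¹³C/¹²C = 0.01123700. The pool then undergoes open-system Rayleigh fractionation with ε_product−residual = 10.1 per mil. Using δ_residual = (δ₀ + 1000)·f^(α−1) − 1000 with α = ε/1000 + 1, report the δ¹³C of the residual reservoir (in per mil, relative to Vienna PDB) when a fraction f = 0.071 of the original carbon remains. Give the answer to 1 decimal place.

δ₀ = (0.01126571/0.01123700 − 1)×1000 = (1.002555 − 1)×1000 = 2.555 per mil
α − 1 = ε/1000 = 0.0101
f^(α−1) = 0.071^(0.0101) = 0.973638
δ_res = (2.555 + 1000) × 0.973638 − 1000 = 976.126 − 1000 = -23.87 per mil

-23.9 per mil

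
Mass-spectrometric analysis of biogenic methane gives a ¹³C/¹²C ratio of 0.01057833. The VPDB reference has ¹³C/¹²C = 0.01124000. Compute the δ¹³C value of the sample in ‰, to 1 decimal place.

δ¹³C = (R_sample / R_standard − 1) × 1000
R_sample / R_standard = 0.01057833 / 0.01124000 = 0.941133
δ¹³C = (0.941133 − 1) × 1000 = -58.87‰

-58.9‰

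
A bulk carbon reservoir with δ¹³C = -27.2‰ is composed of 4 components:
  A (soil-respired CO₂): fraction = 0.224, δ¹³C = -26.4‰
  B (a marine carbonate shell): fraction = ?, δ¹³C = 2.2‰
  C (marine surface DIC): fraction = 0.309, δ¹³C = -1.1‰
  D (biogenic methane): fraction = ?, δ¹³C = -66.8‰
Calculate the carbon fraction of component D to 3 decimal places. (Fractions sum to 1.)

0.318

Let f_D and f_B be the unknown fractions; fractions sum to 1 so f_D + f_B = 0.467.
Mass balance: Σ fᵢ·δᵢ = δ_bulk ⇒ f_D·(-66.8) + f_B·(2.2) = -27.2 − (-6.253) = -20.947
Substitute f_B = 0.467 − f_D:
f_D·(-66.8 − 2.2) = -20.947 − 0.467×(2.2) = -21.974
f_D = -21.974 / -69.0 = 0.3185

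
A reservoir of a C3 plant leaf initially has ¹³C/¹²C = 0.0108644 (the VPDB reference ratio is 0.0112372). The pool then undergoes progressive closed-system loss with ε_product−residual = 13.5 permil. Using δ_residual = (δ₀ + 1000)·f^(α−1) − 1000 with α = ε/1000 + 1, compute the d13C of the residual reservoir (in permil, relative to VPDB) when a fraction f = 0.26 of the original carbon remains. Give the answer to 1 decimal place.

δ₀ = (0.0108644/0.0112372 − 1)×1000 = (0.966824 − 1)×1000 = -33.176 permil
α − 1 = ε/1000 = 0.0135
f^(α−1) = 0.26^(0.0135) = 0.981979
δ_res = (-33.176 + 1000) × 0.981979 − 1000 = 949.401 − 1000 = -50.60 permil

-50.6 permil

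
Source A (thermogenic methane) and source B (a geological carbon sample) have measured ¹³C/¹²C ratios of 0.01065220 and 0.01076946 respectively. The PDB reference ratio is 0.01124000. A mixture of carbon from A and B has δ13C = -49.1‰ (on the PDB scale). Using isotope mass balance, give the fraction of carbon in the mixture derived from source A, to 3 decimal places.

0.694

δ_A = (0.01065220/0.01124000 − 1)×1000 = (0.947705 − 1)×1000 = -52.295‰
δ_B = (0.01076946/0.01124000 − 1)×1000 = (0.958137 − 1)×1000 = -41.863‰
f_A = (δ_mix − δ_B)/(δ_A − δ_B) = (-49.1 − (-41.863))/(-52.295 − (-41.863))
f_A = -7.237 / -10.432 = 0.6937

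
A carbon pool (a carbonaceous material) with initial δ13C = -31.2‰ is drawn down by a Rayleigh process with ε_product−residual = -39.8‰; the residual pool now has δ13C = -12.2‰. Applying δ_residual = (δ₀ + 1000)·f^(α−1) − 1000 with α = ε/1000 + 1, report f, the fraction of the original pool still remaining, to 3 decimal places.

α − 1 = ε/1000 = -0.0398
(δ_res + 1000)/(δ₀ + 1000) = (-12.2 + 1000)/(-31.2 + 1000) = 987.8/968.8 = 1.019612
f = 1.019612^(1/-0.0398) = exp(ln(1.019612)/-0.0398) = exp(0.01942/-0.0398)
f = exp(-0.4880) = 0.6139

0.614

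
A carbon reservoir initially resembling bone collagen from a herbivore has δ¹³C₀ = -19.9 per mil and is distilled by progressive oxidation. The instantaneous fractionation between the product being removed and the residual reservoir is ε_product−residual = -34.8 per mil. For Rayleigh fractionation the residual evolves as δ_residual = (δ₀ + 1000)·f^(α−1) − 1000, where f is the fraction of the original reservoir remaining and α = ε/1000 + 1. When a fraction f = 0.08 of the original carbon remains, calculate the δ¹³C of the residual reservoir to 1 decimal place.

70.1 per mil

Rayleigh residual: δ_res = (δ₀ + 1000)·f^(α−1) − 1000
α = ε/1000 + 1 = 0.96520, so α − 1 = -0.03480
f^(α−1) = 0.08^(-0.03480) = 1.091874
δ_res = (-19.9 + 1000) × 1.091874 − 1000 = 1070.146 − 1000 = 70.15 per mil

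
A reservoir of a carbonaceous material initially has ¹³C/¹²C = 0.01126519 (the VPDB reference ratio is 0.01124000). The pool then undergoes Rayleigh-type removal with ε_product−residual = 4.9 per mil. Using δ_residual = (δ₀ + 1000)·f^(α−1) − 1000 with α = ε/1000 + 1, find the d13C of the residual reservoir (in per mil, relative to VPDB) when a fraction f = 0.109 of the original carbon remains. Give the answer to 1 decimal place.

-8.6 per mil

δ₀ = (0.01126519/0.01124000 − 1)×1000 = (1.002241 − 1)×1000 = 2.241 per mil
α − 1 = ε/1000 = 0.0049
f^(α−1) = 0.109^(0.0049) = 0.989198
δ_res = (2.241 + 1000) × 0.989198 − 1000 = 991.415 − 1000 = -8.58 per mil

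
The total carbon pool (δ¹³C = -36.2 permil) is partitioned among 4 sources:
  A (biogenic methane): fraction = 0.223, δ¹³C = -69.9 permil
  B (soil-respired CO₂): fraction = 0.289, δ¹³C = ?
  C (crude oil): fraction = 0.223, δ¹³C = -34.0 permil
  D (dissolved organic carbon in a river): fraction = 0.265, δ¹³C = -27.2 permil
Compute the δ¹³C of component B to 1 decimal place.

-20.1 permil

Isotope mass balance: δ_bulk = Σ fᵢ·δᵢ.
-36.2 = 0.223×(-69.9) + 0.289×δ_B + 0.223×(-34.0) + 0.265×(-27.2)
0.289·δ_B = -36.2 − (-30.378) = -5.822
δ_B = -5.822 / 0.289 = -20.15 permil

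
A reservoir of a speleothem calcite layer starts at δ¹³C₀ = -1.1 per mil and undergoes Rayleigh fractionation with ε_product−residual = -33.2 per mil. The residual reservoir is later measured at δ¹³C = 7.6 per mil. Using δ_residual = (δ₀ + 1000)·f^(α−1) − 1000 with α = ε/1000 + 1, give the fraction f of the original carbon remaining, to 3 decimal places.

α − 1 = ε/1000 = -0.0332
(δ_res + 1000)/(δ₀ + 1000) = (7.6 + 1000)/(-1.1 + 1000) = 1007.6/998.9 = 1.008710
f = 1.008710^(1/-0.0332) = exp(ln(1.008710)/-0.0332) = exp(0.00867/-0.0332)
f = exp(-0.2612) = 0.7701

0.770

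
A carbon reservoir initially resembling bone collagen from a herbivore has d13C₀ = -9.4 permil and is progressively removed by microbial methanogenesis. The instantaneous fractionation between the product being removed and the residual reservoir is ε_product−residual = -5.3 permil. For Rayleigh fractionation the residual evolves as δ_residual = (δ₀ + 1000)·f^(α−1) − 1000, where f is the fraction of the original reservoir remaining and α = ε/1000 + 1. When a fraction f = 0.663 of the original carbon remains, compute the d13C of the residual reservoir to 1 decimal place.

-7.2 permil

Rayleigh residual: δ_res = (δ₀ + 1000)·f^(α−1) − 1000
α = ε/1000 + 1 = 0.99470, so α − 1 = -0.00530
f^(α−1) = 0.663^(-0.00530) = 1.002181
δ_res = (-9.4 + 1000) × 1.002181 − 1000 = 992.760 − 1000 = -7.24 permil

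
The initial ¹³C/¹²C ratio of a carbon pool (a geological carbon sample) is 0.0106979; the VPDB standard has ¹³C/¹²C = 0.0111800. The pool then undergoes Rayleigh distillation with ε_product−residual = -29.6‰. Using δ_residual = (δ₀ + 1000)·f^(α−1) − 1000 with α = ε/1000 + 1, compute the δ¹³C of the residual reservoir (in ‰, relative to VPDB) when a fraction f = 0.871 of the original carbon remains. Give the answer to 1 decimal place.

-39.2‰

δ₀ = (0.0106979/0.0111800 − 1)×1000 = (0.956878 − 1)×1000 = -43.122‰
α − 1 = ε/1000 = -0.0296
f^(α−1) = 0.871^(-0.0296) = 1.004097
δ_res = (-43.122 + 1000) × 1.004097 − 1000 = 960.798 − 1000 = -39.20‰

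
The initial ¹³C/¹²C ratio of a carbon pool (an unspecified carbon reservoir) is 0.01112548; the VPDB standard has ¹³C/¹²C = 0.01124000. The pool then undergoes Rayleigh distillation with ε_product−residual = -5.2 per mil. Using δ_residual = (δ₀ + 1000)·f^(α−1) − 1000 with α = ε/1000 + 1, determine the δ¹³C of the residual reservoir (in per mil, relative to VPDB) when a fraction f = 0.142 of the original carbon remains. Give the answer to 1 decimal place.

-0.1 per mil

δ₀ = (0.01112548/0.01124000 − 1)×1000 = (0.989811 − 1)×1000 = -10.189 per mil
α − 1 = ε/1000 = -0.0052
f^(α−1) = 0.142^(-0.0052) = 1.010202
δ_res = (-10.189 + 1000) × 1.010202 − 1000 = 999.909 − 1000 = -0.09 per mil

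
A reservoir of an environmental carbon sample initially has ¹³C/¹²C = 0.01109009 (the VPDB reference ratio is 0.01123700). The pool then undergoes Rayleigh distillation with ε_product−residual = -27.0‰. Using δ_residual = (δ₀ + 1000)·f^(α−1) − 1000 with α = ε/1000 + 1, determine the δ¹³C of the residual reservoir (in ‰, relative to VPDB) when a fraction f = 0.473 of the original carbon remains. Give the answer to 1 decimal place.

7.1‰

δ₀ = (0.01109009/0.01123700 − 1)×1000 = (0.986926 − 1)×1000 = -13.074‰
α − 1 = ε/1000 = -0.0270
f^(α−1) = 0.473^(-0.0270) = 1.020419
δ_res = (-13.074 + 1000) × 1.020419 − 1000 = 1007.079 − 1000 = 7.08‰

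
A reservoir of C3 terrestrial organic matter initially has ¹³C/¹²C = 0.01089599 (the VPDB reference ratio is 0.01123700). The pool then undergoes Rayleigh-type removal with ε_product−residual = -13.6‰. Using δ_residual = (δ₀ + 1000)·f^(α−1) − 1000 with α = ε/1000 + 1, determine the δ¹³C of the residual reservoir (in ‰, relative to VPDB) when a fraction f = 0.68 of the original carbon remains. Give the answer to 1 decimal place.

δ₀ = (0.01089599/0.01123700 − 1)×1000 = (0.969653 − 1)×1000 = -30.347‰
α − 1 = ε/1000 = -0.0136
f^(α−1) = 0.68^(-0.0136) = 1.005259
δ_res = (-30.347 + 1000) × 1.005259 − 1000 = 974.752 − 1000 = -25.25‰

-25.2‰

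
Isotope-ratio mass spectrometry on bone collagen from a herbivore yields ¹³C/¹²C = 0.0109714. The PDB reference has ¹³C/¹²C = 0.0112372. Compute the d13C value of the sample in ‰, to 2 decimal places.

-23.65‰

d13C = (R_sample / R_standard − 1) × 1000
R_sample / R_standard = 0.0109714 / 0.0112372 = 0.976346
d13C = (0.976346 − 1) × 1000 = -23.654‰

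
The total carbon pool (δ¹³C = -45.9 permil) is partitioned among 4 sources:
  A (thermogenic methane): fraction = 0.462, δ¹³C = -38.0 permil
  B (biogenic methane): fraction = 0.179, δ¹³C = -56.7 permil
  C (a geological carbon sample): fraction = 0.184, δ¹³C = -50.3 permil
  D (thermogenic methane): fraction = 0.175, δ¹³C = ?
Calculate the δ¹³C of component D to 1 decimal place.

Isotope mass balance: δ_bulk = Σ fᵢ·δᵢ.
-45.9 = 0.462×(-38.0) + 0.179×(-56.7) + 0.184×(-50.3) + 0.175×δ_D
0.175·δ_D = -45.9 − (-36.960) = -8.940
δ_D = -8.940 / 0.175 = -51.08 permil

-51.1 permil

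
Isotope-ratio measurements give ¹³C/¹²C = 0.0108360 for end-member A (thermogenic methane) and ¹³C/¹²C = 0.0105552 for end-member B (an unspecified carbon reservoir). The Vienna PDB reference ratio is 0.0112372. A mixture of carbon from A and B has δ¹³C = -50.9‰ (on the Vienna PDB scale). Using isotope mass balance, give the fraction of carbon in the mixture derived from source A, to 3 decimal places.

δ_A = (0.0108360/0.0112372 − 1)×1000 = (0.964297 − 1)×1000 = -35.703‰
δ_B = (0.0105552/0.0112372 − 1)×1000 = (0.939309 − 1)×1000 = -60.691‰
f_A = (δ_mix − δ_B)/(δ_A − δ_B) = (-50.9 − (-60.691))/(-35.703 − (-60.691))
f_A = 9.791 / 24.988 = 0.3918

0.392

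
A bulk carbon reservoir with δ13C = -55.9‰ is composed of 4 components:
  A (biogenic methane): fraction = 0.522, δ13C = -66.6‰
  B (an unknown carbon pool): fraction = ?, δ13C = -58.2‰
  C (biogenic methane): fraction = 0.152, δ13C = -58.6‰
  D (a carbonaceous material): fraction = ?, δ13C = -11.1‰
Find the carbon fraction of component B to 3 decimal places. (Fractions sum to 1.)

Let f_B and f_D be the unknown fractions; fractions sum to 1 so f_B + f_D = 0.326.
Mass balance: Σ fᵢ·δᵢ = δ_bulk ⇒ f_B·(-58.2) + f_D·(-11.1) = -55.9 − (-43.672) = -12.228
Substitute f_D = 0.326 − f_B:
f_B·(-58.2 − -11.1) = -12.228 − 0.326×(-11.1) = -8.609
f_B = -8.609 / -47.1 = 0.1828

0.183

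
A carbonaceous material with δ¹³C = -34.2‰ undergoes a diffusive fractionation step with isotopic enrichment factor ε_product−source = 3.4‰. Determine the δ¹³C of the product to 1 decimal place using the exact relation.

-30.9‰

Exactly, δ_product = (δ_source + 1000)·(ε/1000 + 1) − 1000.
δ_product = (-34.2 + 1000) × (3.4/1000 + 1) − 1000
δ_product = -30.92‰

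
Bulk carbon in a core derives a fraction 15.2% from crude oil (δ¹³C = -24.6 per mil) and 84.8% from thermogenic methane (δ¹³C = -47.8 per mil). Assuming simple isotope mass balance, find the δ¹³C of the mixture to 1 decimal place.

δ_mix = f_A·δ_A + f_B·δ_B
δ_mix = 0.152 × (-24.6) + 0.848 × (-47.8)
δ_mix = -3.74 + -40.53 = -44.27 per mil

-44.3 per mil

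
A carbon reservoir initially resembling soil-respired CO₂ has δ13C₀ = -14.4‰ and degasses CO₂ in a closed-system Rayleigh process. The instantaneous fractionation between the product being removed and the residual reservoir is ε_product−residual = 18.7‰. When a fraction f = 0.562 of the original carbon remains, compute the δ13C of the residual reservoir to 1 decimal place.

Rayleigh residual: δ_res = (δ₀ + 1000)·f^(α−1) − 1000
α = ε/1000 + 1 = 1.01870, so α − 1 = 0.01870
f^(α−1) = 0.562^(0.01870) = 0.989282
δ_res = (-14.4 + 1000) × 0.989282 − 1000 = 975.036 − 1000 = -24.96‰

-25.0‰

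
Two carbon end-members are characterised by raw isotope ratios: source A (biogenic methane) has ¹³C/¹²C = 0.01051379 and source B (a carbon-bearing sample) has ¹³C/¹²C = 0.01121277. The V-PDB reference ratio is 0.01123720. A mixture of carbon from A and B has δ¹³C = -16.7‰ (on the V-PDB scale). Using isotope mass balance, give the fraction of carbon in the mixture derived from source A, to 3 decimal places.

0.234

δ_A = (0.01051379/0.01123720 − 1)×1000 = (0.935624 − 1)×1000 = -64.376‰
δ_B = (0.01121277/0.01123720 − 1)×1000 = (0.997826 − 1)×1000 = -2.174‰
f_A = (δ_mix − δ_B)/(δ_A − δ_B) = (-16.7 − (-2.174))/(-64.376 − (-2.174))
f_A = -14.526 / -62.202 = 0.2335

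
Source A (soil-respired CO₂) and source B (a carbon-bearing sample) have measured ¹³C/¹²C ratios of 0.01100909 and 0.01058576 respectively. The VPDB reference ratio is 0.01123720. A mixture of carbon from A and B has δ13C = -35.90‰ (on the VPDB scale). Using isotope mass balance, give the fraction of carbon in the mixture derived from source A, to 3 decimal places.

0.586

δ_A = (0.01100909/0.01123720 − 1)×1000 = (0.979700 − 1)×1000 = -20.300‰
δ_B = (0.01058576/0.01123720 − 1)×1000 = (0.942028 − 1)×1000 = -57.972‰
f_A = (δ_mix − δ_B)/(δ_A − δ_B) = (-35.90 − (-57.972))/(-20.300 − (-57.972))
f_A = 22.072 / 37.672 = 0.5859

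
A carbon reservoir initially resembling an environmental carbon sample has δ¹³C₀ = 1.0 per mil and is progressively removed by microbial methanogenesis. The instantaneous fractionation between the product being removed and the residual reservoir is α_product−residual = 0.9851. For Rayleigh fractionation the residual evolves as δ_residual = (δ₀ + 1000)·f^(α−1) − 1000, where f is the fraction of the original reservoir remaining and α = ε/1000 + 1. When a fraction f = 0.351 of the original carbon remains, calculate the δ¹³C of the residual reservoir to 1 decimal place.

16.7 per mil

Rayleigh residual: δ_res = (δ₀ + 1000)·f^(α−1) − 1000
α − 1 = -0.01490
f^(α−1) = 0.351^(-0.01490) = 1.015722
δ_res = (1.0 + 1000) × 1.015722 − 1000 = 1016.738 − 1000 = 16.74 per mil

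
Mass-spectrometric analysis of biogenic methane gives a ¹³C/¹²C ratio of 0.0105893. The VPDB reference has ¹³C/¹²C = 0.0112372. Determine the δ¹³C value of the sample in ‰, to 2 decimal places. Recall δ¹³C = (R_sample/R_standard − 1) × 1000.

-57.66‰

δ¹³C = (R_sample / R_standard − 1) × 1000
R_sample / R_standard = 0.0105893 / 0.0112372 = 0.942343
δ¹³C = (0.942343 − 1) × 1000 = -57.657‰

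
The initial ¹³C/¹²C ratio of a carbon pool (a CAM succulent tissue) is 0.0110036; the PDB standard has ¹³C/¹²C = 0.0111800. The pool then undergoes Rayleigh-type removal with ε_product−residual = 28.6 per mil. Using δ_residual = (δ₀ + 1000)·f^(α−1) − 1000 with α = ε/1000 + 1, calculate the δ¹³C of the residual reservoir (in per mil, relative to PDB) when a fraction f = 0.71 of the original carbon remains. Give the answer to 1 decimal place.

δ₀ = (0.0110036/0.0111800 − 1)×1000 = (0.984222 − 1)×1000 = -15.778 per mil
α − 1 = ε/1000 = 0.0286
f^(α−1) = 0.71^(0.0286) = 0.990253
δ_res = (-15.778 + 1000) × 0.990253 − 1000 = 974.628 − 1000 = -25.37 per mil

-25.4 per mil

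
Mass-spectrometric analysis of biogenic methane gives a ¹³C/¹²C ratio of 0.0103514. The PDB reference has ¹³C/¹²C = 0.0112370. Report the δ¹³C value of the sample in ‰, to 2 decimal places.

δ¹³C = (R_sample / R_standard − 1) × 1000
R_sample / R_standard = 0.0103514 / 0.0112370 = 0.921189
δ¹³C = (0.921189 − 1) × 1000 = -78.811‰

-78.81‰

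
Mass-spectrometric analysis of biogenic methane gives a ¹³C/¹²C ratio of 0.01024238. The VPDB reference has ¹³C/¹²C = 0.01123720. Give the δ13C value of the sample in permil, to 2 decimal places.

-88.53 permil

δ13C = (R_sample / R_standard − 1) × 1000
R_sample / R_standard = 0.01024238 / 0.01123720 = 0.911471
δ13C = (0.911471 − 1) × 1000 = -88.529 permil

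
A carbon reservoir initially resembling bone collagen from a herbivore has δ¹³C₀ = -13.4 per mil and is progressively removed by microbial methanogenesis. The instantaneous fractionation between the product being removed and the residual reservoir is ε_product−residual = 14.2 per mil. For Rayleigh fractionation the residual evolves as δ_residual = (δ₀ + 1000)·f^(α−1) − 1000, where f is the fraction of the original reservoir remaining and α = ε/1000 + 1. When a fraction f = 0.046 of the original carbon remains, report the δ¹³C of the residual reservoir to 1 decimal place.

Rayleigh residual: δ_res = (δ₀ + 1000)·f^(α−1) − 1000
α = ε/1000 + 1 = 1.01420, so α − 1 = 0.01420
f^(α−1) = 0.046^(0.01420) = 0.957219
δ_res = (-13.4 + 1000) × 0.957219 − 1000 = 944.392 − 1000 = -55.61 per mil

-55.6 per mil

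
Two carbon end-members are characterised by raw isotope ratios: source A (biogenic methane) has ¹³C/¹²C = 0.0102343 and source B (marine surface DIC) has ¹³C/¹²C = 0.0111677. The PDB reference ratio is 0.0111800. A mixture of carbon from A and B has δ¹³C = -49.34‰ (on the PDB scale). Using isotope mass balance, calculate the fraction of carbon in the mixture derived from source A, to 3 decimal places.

δ_A = (0.0102343/0.0111800 − 1)×1000 = (0.915411 − 1)×1000 = -84.589‰
δ_B = (0.0111677/0.0111800 − 1)×1000 = (0.998900 − 1)×1000 = -1.100‰
f_A = (δ_mix − δ_B)/(δ_A − δ_B) = (-49.34 − (-1.100))/(-84.589 − (-1.100))
f_A = -48.240 / -83.488 = 0.5778

0.578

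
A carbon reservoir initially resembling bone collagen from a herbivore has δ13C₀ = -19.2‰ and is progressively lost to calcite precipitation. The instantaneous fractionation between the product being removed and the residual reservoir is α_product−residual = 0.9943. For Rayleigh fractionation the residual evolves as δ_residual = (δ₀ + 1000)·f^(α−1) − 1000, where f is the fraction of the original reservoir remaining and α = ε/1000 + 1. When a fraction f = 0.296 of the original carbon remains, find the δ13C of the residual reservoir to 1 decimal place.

Rayleigh residual: δ_res = (δ₀ + 1000)·f^(α−1) − 1000
α − 1 = -0.00570
f^(α−1) = 0.296^(-0.00570) = 1.006963
δ_res = (-19.2 + 1000) × 1.006963 − 1000 = 987.630 − 1000 = -12.37‰

-12.4‰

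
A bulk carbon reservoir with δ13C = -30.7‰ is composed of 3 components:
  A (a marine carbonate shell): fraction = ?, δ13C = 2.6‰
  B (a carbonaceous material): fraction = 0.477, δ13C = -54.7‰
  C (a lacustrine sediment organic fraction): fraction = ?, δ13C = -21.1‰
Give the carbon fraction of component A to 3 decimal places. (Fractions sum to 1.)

Let f_A and f_C be the unknown fractions; fractions sum to 1 so f_A + f_C = 0.523.
Mass balance: Σ fᵢ·δᵢ = δ_bulk ⇒ f_A·(2.6) + f_C·(-21.1) = -30.7 − (-26.092) = -4.608
Substitute f_C = 0.523 − f_A:
f_A·(2.6 − -21.1) = -4.608 − 0.523×(-21.1) = 6.427
f_A = 6.427 / 23.7 = 0.2712

0.271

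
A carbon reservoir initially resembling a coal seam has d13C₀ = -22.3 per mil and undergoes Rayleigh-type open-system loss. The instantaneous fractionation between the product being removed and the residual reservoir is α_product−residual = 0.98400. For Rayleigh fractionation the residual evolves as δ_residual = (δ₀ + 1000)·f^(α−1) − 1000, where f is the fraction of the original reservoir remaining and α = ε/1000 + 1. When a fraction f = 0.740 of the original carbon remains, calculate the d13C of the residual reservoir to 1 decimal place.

Rayleigh residual: δ_res = (δ₀ + 1000)·f^(α−1) − 1000
α − 1 = -0.01600
f^(α−1) = 0.740^(-0.01600) = 1.004829
δ_res = (-22.3 + 1000) × 1.004829 − 1000 = 982.422 − 1000 = -17.58 per mil

-17.6 per mil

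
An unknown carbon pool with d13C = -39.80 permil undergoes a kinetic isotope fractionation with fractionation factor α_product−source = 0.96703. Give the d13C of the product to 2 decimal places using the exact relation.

-71.46 permil

δ_product = (δ_source + 1000)·α − 1000
δ_product = (-39.80 + 1000) × 0.96703 − 1000
δ_product = 928.542 − 1000 = -71.458 permil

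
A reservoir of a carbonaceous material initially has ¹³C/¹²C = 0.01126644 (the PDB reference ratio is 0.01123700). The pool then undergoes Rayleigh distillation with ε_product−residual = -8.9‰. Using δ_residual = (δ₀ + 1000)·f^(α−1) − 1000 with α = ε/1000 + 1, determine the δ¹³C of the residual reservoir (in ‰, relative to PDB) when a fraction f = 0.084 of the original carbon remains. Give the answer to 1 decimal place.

25.0‰

δ₀ = (0.01126644/0.01123700 − 1)×1000 = (1.002620 − 1)×1000 = 2.620‰
α − 1 = ε/1000 = -0.0089
f^(α−1) = 0.084^(-0.0089) = 1.022290
δ_res = (2.620 + 1000) × 1.022290 − 1000 = 1024.968 − 1000 = 24.97‰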